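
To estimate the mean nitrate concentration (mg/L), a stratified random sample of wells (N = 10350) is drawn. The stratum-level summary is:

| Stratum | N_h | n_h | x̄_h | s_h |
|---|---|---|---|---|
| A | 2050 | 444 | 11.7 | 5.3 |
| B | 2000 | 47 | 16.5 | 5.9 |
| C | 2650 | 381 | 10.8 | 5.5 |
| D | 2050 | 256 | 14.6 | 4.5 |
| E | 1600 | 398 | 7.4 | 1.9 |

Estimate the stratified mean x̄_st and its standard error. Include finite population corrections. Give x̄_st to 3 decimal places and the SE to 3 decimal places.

x̄_st ≈ 12.307, SE ≈ 0.190

x̄_st = Σ W_h x̄_h = (2050·11.7 + 2000·16.5 + 2650·10.8 + 2050·14.6 + 1600·7.4)/10350 = 12.30676
V̂(x̄_st) = Σ W_h² (1 − n_h/N_h) s_h²/n_h, with W_h = N_h/N and N = 10350:
  stratum A: (2050/10350)²·(1 − 444/2050)·5.3²/444 = 0.00194441
  stratum B: (2000/10350)²·(1 − 47/2000)·5.9²/47 = 0.0270058
  stratum C: (2650/10350)²·(1 − 381/2650)·5.5²/381 = 0.00445656
  stratum D: (2050/10350)²·(1 − 256/2050)·4.5²/256 = 0.00271569
  stratum E: (1600/10350)²·(1 − 398/1600)·1.9²/398 = 0.000162843
V̂(x̄_st) = 0.0362853
SE(x̄_st) = √0.0362853 = 0.190487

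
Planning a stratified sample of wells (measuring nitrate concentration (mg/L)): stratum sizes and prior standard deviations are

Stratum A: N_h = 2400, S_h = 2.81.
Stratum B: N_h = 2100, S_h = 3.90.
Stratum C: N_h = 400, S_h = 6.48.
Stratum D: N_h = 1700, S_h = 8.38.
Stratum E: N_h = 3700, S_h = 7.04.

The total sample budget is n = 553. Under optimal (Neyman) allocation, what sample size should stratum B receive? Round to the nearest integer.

Neyman allocation: n_h = n · N_h S_h / Σ N_i S_i, with n = 553.
  stratum A: N_h·S_h = 2400·2.81 = 6744.00
  stratum B: N_h·S_h = 2100·3.90 = 8190.00
  stratum C: N_h·S_h = 400·6.48 = 2592.00
  stratum D: N_h·S_h = 1700·8.38 = 14246.00
  stratum E: N_h·S_h = 3700·7.04 = 26048.00
Σ N_h S_h = 57820.00
n for stratum B = 553·8190.00/57820.00 = 78.331 → 78

78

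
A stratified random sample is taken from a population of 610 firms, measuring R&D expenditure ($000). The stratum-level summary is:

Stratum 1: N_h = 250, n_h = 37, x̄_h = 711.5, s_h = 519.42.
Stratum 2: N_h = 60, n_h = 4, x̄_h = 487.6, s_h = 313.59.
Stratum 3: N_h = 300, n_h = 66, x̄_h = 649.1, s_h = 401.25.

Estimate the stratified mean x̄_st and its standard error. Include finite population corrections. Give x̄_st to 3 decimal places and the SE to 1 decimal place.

x̄_st = Σ W_h x̄_h = (250·711.5 + 60·487.6 + 300·649.1)/610 = 658.78852
V̂(x̄_st) = Σ W_h² (1 − n_h/N_h) s_h²/n_h, with W_h = N_h/N and N = 610:
  stratum 1: (250/610)²·(1 − 37/250)·519.42²/37 = 1043.51
  stratum 2: (60/610)²·(1 − 4/60)·313.59²/4 = 221.995
  stratum 3: (300/610)²·(1 − 66/300)·401.25²/66 = 460.218
V̂(x̄_st) = 1725.72
SE(x̄_st) = √1725.72 = 41.5418

x̄_st ≈ 658.789, SE ≈ 41.5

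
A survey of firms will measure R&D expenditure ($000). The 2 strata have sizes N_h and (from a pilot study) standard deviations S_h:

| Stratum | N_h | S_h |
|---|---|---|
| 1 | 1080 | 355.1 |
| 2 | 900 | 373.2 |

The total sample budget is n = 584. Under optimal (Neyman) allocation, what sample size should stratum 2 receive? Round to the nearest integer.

273

Neyman allocation: n_h = n · N_h S_h / Σ N_i S_i, with n = 584.
  stratum 1: N_h·S_h = 1080·355.1 = 383508.00
  stratum 2: N_h·S_h = 900·373.2 = 335880.00
Σ N_h S_h = 719388.00
n for stratum 2 = 584·335880.00/719388.00 = 272.668 → 273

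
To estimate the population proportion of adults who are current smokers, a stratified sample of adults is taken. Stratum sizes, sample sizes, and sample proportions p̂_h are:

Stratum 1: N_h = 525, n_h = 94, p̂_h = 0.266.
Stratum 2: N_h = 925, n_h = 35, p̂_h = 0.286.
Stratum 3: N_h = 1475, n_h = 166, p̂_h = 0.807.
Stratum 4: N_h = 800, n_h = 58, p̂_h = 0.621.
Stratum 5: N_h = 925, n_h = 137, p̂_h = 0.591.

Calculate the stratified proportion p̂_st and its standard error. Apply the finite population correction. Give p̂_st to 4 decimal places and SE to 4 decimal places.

p̂_st ≈ 0.5673, SE ≈ 0.0225

N = 4650; stratum weights W_h = N_h/N.
p̂_st = Σ W_h p̂_h = (525·0.266 + 925·0.286 + 1475·0.807 + 800·0.621 + 925·0.591)/4650 = 0.56731
V̂(p̂_st) = Σ W_h² (1 − n_h/N_h) p̂_h(1−p̂_h)/(n_h−1):
  stratum 1: (525/4650)²·(1 − 94/525)·0.266·0.734/93 = 2.19698e-05
  stratum 2: (925/4650)²·(1 − 35/925)·0.286·0.714/34 = 0.000228671
  stratum 3: (1475/4650)²·(1 − 166/1475)·0.807·0.193/165 = 8.42893e-05
  stratum 4: (800/4650)²·(1 − 58/800)·0.621·0.379/57 = 0.000113356
  stratum 5: (925/4650)²·(1 − 137/925)·0.591·0.409/136 = 5.99148e-05
V̂(p̂_st) = 0.000508201; SE = √V̂ = 0.0225433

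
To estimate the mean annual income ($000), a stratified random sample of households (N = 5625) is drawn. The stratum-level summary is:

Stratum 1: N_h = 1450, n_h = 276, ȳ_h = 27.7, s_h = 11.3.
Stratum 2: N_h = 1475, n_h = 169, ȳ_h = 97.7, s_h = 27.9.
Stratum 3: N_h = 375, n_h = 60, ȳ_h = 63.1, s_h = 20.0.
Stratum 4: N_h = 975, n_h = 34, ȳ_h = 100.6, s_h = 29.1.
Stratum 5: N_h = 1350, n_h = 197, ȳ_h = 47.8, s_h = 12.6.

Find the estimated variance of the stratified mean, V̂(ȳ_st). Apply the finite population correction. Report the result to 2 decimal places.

V̂(ȳ_st) = Σ W_h² (1 − n_h/N_h) s_h²/n_h, with W_h = N_h/N and N = 5625:
  stratum 1: (1450/5625)²·(1 − 276/1450)·11.3²/276 = 0.0248908
  stratum 2: (1475/5625)²·(1 − 169/1475)·27.9²/169 = 0.280422
  stratum 3: (375/5625)²·(1 − 60/375)·20.0²/60 = 0.0248889
  stratum 4: (975/5625)²·(1 − 34/975)·29.1²/34 = 0.722198
  stratum 5: (1350/5625)²·(1 − 197/1350)·12.6²/197 = 0.0396454
V̂(ȳ_st) = 1.09204

V̂(ȳ_st) ≈ 1.09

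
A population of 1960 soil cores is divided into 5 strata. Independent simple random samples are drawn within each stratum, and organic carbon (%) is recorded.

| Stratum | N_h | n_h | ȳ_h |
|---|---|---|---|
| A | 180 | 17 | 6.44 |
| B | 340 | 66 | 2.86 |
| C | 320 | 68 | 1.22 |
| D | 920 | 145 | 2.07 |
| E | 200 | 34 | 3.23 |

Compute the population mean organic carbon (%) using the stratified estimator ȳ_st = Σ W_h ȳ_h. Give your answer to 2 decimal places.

ȳ_st ≈ 2.59

N = Σ N_h = 1960. Stratum weights W_h = N_h/N.
ȳ_st = (180·6.44 + 340·2.86 + 320·1.22 + 920·2.07 + 200·3.23) / 1960 = 2.5880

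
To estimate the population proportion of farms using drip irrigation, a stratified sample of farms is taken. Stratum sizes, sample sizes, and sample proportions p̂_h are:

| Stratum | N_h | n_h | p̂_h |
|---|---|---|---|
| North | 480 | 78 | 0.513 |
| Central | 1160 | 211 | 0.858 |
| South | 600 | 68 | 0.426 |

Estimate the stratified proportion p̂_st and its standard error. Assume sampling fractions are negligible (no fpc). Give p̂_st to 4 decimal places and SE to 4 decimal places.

N = 2240; stratum weights W_h = N_h/N.
p̂_st = Σ W_h p̂_h = (480·0.513 + 1160·0.858 + 600·0.426)/2240 = 0.66836
V̂(p̂_st) = Σ W_h² p̂_h(1−p̂_h)/(n_h−1):
  stratum North: (480/2240)²·0.513·0.487/77 = 0.000148985
  stratum Central: (1160/2240)²·0.858·0.142/210 = 0.000155588
  stratum South: (600/2240)²·0.426·0.574/67 = 0.00026185
V̂(p̂_st) = 0.000566423; SE = √V̂ = 0.0237996

p̂_st ≈ 0.6684, SE ≈ 0.0238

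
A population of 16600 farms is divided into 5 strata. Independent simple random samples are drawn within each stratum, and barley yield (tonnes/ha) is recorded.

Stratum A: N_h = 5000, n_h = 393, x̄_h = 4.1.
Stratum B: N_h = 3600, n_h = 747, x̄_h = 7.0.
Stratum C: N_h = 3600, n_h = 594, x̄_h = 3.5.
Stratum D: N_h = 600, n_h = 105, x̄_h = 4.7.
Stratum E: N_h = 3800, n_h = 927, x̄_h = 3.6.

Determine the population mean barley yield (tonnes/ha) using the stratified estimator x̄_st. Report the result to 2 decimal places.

N = Σ N_h = 16600. Stratum weights W_h = N_h/N.
x̄_st = (5000·4.1 + 3600·7.0 + 3600·3.5 + 600·4.7 + 3800·3.6) / 16600 = 4.5060

x̄_st ≈ 4.51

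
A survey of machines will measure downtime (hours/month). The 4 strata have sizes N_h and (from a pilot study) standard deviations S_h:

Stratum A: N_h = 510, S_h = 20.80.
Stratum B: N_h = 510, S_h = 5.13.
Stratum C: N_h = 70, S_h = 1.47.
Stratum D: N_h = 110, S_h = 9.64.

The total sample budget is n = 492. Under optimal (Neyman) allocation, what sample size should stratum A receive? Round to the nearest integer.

Neyman allocation: n_h = n · N_h S_h / Σ N_i S_i, with n = 492.
  stratum A: N_h·S_h = 510·20.80 = 10608.00
  stratum B: N_h·S_h = 510·5.13 = 2616.30
  stratum C: N_h·S_h = 70·1.47 = 102.90
  stratum D: N_h·S_h = 110·9.64 = 1060.40
Σ N_h S_h = 14387.60
n for stratum A = 492·10608.00/14387.60 = 362.752 → 363

363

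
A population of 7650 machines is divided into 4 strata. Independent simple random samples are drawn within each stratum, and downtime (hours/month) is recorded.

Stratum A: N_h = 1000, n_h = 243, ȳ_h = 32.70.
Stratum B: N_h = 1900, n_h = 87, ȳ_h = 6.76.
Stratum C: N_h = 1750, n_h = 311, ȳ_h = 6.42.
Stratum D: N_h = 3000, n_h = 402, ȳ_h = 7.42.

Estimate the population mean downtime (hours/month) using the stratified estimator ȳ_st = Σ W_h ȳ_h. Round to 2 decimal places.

ȳ_st ≈ 10.33

N = Σ N_h = 7650. Stratum weights W_h = N_h/N.
ȳ_st = (1000·32.70 + 1900·6.76 + 1750·6.42 + 3000·7.42) / 7650 = 10.3319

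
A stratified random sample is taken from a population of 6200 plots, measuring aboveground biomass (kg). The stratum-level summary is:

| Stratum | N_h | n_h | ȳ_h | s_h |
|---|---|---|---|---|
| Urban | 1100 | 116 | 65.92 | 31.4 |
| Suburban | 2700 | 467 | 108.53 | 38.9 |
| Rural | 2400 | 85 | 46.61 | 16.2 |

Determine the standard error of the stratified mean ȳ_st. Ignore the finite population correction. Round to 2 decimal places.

SE(ȳ_st) ≈ 1.16

V̂(ȳ_st) = Σ W_h² s_h²/n_h, with W_h = N_h/N and N = 6200:
  stratum Urban: (1100/6200)²·31.4²/116 = 0.267549
  stratum Suburban: (2700/6200)²·38.9²/467 = 0.614506
  stratum Rural: (2400/6200)²·16.2²/85 = 0.462647
V̂(ȳ_st) = 1.3447
SE(ȳ_st) = √1.3447 = 1.15961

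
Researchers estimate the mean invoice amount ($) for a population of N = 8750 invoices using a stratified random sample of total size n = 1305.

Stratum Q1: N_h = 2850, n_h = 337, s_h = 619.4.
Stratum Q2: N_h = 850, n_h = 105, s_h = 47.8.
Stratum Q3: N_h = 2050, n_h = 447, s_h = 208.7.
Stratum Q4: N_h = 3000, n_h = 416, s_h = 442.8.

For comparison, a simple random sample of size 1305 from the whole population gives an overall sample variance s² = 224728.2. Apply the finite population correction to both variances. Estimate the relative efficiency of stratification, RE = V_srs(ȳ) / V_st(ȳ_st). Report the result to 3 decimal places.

V̂(ȳ_st) = Σ W_h² (1 − n_h/N_h) s_h²/n_h, with W_h = N_h/N and N = 8750:
  stratum Q1: (2850/8750)²·(1 − 337/2850)·619.4²/337 = 106.496
  stratum Q2: (850/8750)²·(1 − 105/850)·47.8²/105 = 0.179981
  stratum Q3: (2050/8750)²·(1 − 447/2050)·208.7²/447 = 4.18224
  stratum Q4: (3000/8750)²·(1 − 416/3000)·442.8²/416 = 47.7221
V_st = 158.58
V_srs = (1 − 1305/8750)·224728.2/1305 = 146.522
Relative efficiency = V_srs / V_st = 146.522/158.58 = 0.9240

RE ≈ 0.924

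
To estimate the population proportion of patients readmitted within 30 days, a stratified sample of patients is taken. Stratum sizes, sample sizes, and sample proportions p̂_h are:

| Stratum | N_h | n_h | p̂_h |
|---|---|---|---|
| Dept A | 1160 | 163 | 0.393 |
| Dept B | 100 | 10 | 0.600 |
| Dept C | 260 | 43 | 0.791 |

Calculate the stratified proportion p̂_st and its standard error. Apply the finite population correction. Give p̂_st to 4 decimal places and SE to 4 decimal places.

N = 1520; stratum weights W_h = N_h/N.
p̂_st = Σ W_h p̂_h = (1160·0.393 + 100·0.600 + 260·0.791)/1520 = 0.47470
V̂(p̂_st) = Σ W_h² (1 − n_h/N_h) p̂_h(1−p̂_h)/(n_h−1):
  stratum Dept A: (1160/1520)²·(1 − 163/1160)·0.393·0.607/162 = 0.00073711
  stratum Dept B: (100/1520)²·(1 − 10/100)·0.600·0.400/9 = 0.000103878
  stratum Dept C: (260/1520)²·(1 − 43/260)·0.791·0.209/42 = 9.61212e-05
V̂(p̂_st) = 0.000937109; SE = √V̂ = 0.0306122

p̂_st ≈ 0.4747, SE ≈ 0.0306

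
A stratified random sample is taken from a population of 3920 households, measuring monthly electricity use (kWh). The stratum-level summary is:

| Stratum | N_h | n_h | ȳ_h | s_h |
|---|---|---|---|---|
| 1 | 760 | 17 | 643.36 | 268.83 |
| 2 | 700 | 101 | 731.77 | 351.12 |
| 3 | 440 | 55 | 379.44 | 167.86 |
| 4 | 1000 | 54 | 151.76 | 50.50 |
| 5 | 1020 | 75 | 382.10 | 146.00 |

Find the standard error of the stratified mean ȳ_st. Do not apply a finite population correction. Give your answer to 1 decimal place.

SE(ȳ_st) ≈ 15.1

V̂(ȳ_st) = Σ W_h² s_h²/n_h, with W_h = N_h/N and N = 3920:
  stratum 1: (760/3920)²·268.83²/17 = 159.794
  stratum 2: (700/3920)²·351.12²/101 = 38.9237
  stratum 3: (440/3920)²·167.86²/55 = 6.45454
  stratum 4: (1000/3920)²·50.50²/54 = 3.07338
  stratum 5: (1020/3920)²·146.00²/75 = 19.243
V̂(ȳ_st) = 227.489
SE(ȳ_st) = √227.489 = 15.0827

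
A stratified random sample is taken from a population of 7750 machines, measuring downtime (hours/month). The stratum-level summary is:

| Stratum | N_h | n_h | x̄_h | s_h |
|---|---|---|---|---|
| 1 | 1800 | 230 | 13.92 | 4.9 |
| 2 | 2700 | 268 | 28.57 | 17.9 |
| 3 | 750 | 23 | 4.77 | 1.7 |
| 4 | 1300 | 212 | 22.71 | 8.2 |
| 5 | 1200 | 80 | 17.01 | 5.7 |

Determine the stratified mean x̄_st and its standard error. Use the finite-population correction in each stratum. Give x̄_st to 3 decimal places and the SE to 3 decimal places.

x̄_st ≈ 20.091, SE ≈ 0.392

x̄_st = Σ W_h x̄_h = (1800·13.92 + 2700·28.57 + 750·4.77 + 1300·22.71 + 1200·17.01)/7750 = 20.09129
V̂(x̄_st) = Σ W_h² (1 − n_h/N_h) s_h²/n_h, with W_h = N_h/N and N = 7750:
  stratum 1: (1800/7750)²·(1 − 230/1800)·4.9²/230 = 0.00491171
  stratum 2: (2700/7750)²·(1 − 268/2700)·17.9²/268 = 0.130706
  stratum 3: (750/7750)²·(1 − 23/750)·1.7²/23 = 0.00114068
  stratum 4: (1300/7750)²·(1 − 212/1300)·8.2²/212 = 0.00746897
  stratum 5: (1200/7750)²·(1 − 80/1200)·5.7²/80 = 0.00908773
V̂(x̄_st) = 0.153315
SE(x̄_st) = √0.153315 = 0.391555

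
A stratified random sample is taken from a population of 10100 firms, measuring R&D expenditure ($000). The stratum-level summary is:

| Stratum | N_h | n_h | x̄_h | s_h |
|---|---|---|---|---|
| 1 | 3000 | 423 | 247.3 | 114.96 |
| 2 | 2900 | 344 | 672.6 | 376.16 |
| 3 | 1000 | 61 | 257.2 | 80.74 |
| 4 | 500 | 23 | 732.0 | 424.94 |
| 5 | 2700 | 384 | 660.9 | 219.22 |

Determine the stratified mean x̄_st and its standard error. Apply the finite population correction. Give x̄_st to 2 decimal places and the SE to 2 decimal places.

x̄_st = Σ W_h x̄_h = (3000·247.3 + 2900·672.6 + 1000·257.2 + 500·732.0 + 2700·660.9)/10100 = 504.95743
V̂(x̄_st) = Σ W_h² (1 − n_h/N_h) s_h²/n_h, with W_h = N_h/N and N = 10100:
  stratum 1: (3000/10100)²·(1 − 423/3000)·114.96²/423 = 2.36781
  stratum 2: (2900/10100)²·(1 − 344/2900)·376.16²/344 = 29.8884
  stratum 3: (1000/10100)²·(1 − 61/1000)·80.74²/61 = 0.983718
  stratum 4: (500/10100)²·(1 − 23/500)·424.94²/23 = 18.3558
  stratum 5: (2700/10100)²·(1 − 384/2700)·219.22²/384 = 7.67165
V̂(x̄_st) = 59.2674
SE(x̄_st) = √59.2674 = 7.69853

x̄_st ≈ 504.96, SE ≈ 7.70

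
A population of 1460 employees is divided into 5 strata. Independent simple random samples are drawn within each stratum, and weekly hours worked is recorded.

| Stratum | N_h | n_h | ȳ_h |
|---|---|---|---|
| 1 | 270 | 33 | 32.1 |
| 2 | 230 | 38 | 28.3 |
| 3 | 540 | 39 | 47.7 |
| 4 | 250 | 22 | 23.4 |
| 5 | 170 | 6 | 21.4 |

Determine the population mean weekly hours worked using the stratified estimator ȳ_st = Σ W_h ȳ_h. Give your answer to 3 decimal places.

ȳ_st ≈ 34.536

N = Σ N_h = 1460. Stratum weights W_h = N_h/N.
ȳ_st = (270·32.1 + 230·28.3 + 540·47.7 + 250·23.4 + 170·21.4) / 1460 = 34.53562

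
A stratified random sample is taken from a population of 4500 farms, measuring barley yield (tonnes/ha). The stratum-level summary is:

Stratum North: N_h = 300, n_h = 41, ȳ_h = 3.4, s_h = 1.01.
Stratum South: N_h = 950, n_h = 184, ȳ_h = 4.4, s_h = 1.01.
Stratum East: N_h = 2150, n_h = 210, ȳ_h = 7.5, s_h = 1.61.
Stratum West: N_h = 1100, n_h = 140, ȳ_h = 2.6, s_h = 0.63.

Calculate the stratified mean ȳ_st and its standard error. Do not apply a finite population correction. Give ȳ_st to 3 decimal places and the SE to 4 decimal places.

ȳ_st = Σ W_h ȳ_h = (300·3.4 + 950·4.4 + 2150·7.5 + 1100·2.6)/4500 = 5.37444
V̂(ȳ_st) = Σ W_h² s_h²/n_h, with W_h = N_h/N and N = 4500:
  stratum North: (300/4500)²·1.01²/41 = 0.00011058
  stratum South: (950/4500)²·1.01²/184 = 0.000247085
  stratum East: (2150/4500)²·1.61²/210 = 0.00281763
  stratum West: (1100/4500)²·0.63²/140 = 0.0001694
V̂(ȳ_st) = 0.0033447
SE(ȳ_st) = √0.0033447 = 0.0578334

ȳ_st ≈ 5.374, SE ≈ 0.0578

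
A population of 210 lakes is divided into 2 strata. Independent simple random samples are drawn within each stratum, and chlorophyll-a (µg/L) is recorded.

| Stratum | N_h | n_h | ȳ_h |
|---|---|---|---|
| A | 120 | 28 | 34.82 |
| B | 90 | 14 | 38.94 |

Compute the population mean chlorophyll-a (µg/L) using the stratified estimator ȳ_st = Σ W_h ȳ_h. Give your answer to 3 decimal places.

N = Σ N_h = 210. Stratum weights W_h = N_h/N.
ȳ_st = (120·34.82 + 90·38.94) / 210 = 36.58571

ȳ_st ≈ 36.586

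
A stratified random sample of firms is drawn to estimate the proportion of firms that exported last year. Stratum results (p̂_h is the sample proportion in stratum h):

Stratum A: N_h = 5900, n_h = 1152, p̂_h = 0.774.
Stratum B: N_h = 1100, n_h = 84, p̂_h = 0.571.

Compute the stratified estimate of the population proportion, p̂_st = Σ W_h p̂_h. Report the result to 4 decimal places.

p̂_st ≈ 0.7421

N = 7000; stratum weights W_h = N_h/N.
p̂_st = Σ W_h p̂_h = (5900·0.774 + 1100·0.571)/7000 = 0.74210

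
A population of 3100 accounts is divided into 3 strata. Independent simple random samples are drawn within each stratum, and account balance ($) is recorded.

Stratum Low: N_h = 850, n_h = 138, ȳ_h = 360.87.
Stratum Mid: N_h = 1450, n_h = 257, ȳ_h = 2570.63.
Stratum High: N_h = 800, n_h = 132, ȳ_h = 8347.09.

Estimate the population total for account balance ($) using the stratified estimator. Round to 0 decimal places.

τ̂_st = Σ N_h ȳ_h = 850·360.87 + 1450·2570.63 + 800·8347.09 = 10711825

τ̂_st ≈ 10711825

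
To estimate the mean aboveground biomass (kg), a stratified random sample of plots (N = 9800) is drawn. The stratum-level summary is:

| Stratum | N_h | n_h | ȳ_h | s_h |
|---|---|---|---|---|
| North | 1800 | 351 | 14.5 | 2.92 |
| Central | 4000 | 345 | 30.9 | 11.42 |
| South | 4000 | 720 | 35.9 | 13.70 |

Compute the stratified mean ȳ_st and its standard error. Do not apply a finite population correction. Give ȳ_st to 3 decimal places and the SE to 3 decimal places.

ȳ_st = Σ W_h ȳ_h = (1800·14.5 + 4000·30.9 + 4000·35.9)/9800 = 29.92857
V̂(ȳ_st) = Σ W_h² s_h²/n_h, with W_h = N_h/N and N = 9800:
  stratum North: (1800/9800)²·2.92²/351 = 0.000819505
  stratum Central: (4000/9800)²·11.42²/345 = 0.0629769
  stratum South: (4000/9800)²·13.70²/720 = 0.0434287
V̂(ȳ_st) = 0.107225
SE(ȳ_st) = √0.107225 = 0.327452

ȳ_st ≈ 29.929, SE ≈ 0.327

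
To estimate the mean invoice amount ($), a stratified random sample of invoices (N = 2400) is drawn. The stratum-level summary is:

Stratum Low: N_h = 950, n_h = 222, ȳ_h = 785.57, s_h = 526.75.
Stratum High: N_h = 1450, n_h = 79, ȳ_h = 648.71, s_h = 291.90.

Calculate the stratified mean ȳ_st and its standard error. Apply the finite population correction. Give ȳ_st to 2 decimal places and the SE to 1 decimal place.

ȳ_st = Σ W_h ȳ_h = (950·785.57 + 1450·648.71)/2400 = 702.88375
V̂(ȳ_st) = Σ W_h² (1 − n_h/N_h) s_h²/n_h, with W_h = N_h/N and N = 2400:
  stratum Low: (950/2400)²·(1 − 222/950)·526.75²/222 = 150.068
  stratum High: (1450/2400)²·(1 − 79/1450)·291.90²/79 = 372.241
V̂(ȳ_st) = 522.309
SE(ȳ_st) = √522.309 = 22.8541

ȳ_st ≈ 702.88, SE ≈ 22.9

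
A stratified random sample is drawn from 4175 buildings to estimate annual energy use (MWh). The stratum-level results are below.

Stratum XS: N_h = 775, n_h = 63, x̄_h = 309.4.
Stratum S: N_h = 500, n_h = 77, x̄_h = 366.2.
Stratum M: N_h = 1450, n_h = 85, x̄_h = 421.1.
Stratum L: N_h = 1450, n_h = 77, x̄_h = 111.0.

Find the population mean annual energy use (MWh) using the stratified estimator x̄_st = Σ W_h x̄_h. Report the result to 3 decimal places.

x̄_st ≈ 286.091

N = Σ N_h = 4175. Stratum weights W_h = N_h/N.
x̄_st = (775·309.4 + 500·366.2 + 1450·421.1 + 1450·111.0) / 4175 = 286.09102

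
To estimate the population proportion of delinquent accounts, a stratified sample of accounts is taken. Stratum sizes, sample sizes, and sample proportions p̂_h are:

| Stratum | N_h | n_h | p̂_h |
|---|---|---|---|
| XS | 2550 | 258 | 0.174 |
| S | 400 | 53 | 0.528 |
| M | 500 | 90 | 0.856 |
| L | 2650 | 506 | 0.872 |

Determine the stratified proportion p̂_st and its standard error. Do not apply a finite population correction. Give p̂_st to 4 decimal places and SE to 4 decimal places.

p̂_st ≈ 0.5563, SE ≈ 0.0130

N = 6100; stratum weights W_h = N_h/N.
p̂_st = Σ W_h p̂_h = (2550·0.174 + 400·0.528 + 500·0.856 + 2650·0.872)/6100 = 0.55634
V̂(p̂_st) = Σ W_h² p̂_h(1−p̂_h)/(n_h−1):
  stratum XS: (2550/6100)²·0.174·0.826/257 = 9.77275e-05
  stratum S: (400/6100)²·0.528·0.472/52 = 2.06079e-05
  stratum M: (500/6100)²·0.856·0.144/89 = 9.30522e-06
  stratum L: (2650/6100)²·0.872·0.128/505 = 4.17126e-05
V̂(p̂_st) = 0.000169353; SE = √V̂ = 0.0130136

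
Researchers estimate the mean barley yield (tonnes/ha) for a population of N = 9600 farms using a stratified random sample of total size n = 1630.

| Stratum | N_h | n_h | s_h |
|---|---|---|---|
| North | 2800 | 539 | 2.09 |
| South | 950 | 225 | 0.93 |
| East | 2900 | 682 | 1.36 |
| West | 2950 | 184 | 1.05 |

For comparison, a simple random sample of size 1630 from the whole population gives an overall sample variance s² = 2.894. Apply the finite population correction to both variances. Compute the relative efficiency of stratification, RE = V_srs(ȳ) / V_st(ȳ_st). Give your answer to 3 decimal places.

V̂(ȳ_st) = Σ W_h² (1 − n_h/N_h) s_h²/n_h, with W_h = N_h/N and N = 9600:
  stratum North: (2800/9600)²·(1 − 539/2800)·2.09²/539 = 0.000556698
  stratum South: (950/9600)²·(1 − 225/950)·0.93²/225 = 2.87278e-05
  stratum East: (2900/9600)²·(1 − 682/2900)·1.36²/682 = 0.000189283
  stratum West: (2950/9600)²·(1 − 184/2950)·1.05²/184 = 0.000530509
V_st = 0.00130522
V_srs = (1 − 1630/9600)·2.894/1630 = 0.001474
Relative efficiency = V_srs / V_st = 0.001474/0.00130522 = 1.1293

RE ≈ 1.129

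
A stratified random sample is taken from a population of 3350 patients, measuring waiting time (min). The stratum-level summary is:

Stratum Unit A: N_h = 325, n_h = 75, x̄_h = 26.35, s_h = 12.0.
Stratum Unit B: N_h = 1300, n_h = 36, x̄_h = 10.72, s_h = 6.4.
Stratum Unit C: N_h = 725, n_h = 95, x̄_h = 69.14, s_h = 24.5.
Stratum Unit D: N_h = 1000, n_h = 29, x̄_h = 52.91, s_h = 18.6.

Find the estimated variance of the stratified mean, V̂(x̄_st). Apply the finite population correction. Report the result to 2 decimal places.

V̂(x̄_st) ≈ 1.47

V̂(x̄_st) = Σ W_h² (1 − n_h/N_h) s_h²/n_h, with W_h = N_h/N and N = 3350:
  stratum Unit A: (325/3350)²·(1 − 75/325)·12.0²/75 = 0.0139006
  stratum Unit B: (1300/3350)²·(1 − 36/1300)·6.4²/36 = 0.166594
  stratum Unit C: (725/3350)²·(1 − 95/725)·24.5²/95 = 0.257156
  stratum Unit D: (1000/3350)²·(1 − 29/1000)·18.6²/29 = 1.03218
V̂(x̄_st) = 1.46984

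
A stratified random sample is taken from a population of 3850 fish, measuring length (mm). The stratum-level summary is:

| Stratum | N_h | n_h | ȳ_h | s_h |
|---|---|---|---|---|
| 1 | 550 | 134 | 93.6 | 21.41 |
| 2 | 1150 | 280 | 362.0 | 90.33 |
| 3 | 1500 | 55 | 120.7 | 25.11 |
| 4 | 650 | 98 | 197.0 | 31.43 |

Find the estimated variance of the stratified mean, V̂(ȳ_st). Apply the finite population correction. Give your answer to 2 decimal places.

V̂(ȳ_st) = Σ W_h² (1 − n_h/N_h) s_h²/n_h, with W_h = N_h/N and N = 3850:
  stratum 1: (550/3850)²·(1 − 134/550)·21.41²/134 = 0.0528035
  stratum 2: (1150/3850)²·(1 − 280/1150)·90.33²/280 = 1.96699
  stratum 3: (1500/3850)²·(1 − 55/1500)·25.11²/55 = 1.67636
  stratum 4: (650/3850)²·(1 − 98/650)·31.43²/98 = 0.244002
V̂(ȳ_st) = 3.94016

V̂(ȳ_st) ≈ 3.94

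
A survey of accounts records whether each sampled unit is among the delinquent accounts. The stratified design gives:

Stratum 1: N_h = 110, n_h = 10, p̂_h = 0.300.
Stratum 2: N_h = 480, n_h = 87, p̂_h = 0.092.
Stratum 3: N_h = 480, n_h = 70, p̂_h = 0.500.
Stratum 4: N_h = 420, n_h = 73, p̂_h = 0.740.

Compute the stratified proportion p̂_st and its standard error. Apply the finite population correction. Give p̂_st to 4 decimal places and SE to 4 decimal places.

N = 1490; stratum weights W_h = N_h/N.
p̂_st = Σ W_h p̂_h = (110·0.300 + 480·0.092 + 480·0.500 + 420·0.740)/1490 = 0.42145
V̂(p̂_st) = Σ W_h² (1 − n_h/N_h) p̂_h(1−p̂_h)/(n_h−1):
  stratum 1: (110/1490)²·(1 − 10/110)·0.300·0.700/9 = 0.00011561
  stratum 2: (480/1490)²·(1 − 87/480)·0.092·0.908/86 = 8.25347e-05
  stratum 3: (480/1490)²·(1 − 70/480)·0.500·0.500/69 = 0.000321176
  stratum 4: (420/1490)²·(1 − 73/420)·0.740·0.260/72 = 0.00017542
V̂(p̂_st) = 0.000694741; SE = √V̂ = 0.0263579

p̂_st ≈ 0.4214, SE ≈ 0.0264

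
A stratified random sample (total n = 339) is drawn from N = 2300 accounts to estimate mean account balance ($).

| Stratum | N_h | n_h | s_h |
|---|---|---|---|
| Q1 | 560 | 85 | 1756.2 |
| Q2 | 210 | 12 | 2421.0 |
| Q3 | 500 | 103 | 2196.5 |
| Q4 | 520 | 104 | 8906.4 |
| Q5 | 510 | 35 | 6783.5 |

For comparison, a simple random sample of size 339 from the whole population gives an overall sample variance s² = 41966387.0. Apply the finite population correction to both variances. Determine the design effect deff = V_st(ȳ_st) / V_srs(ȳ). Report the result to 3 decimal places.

V̂(ȳ_st) = Σ W_h² (1 − n_h/N_h) s_h²/n_h, with W_h = N_h/N and N = 2300:
  stratum Q1: (560/2300)²·(1 − 85/560)·1756.2²/85 = 1824.55
  stratum Q2: (210/2300)²·(1 − 12/210)·2421.0²/12 = 3839.17
  stratum Q3: (500/2300)²·(1 − 103/500)·2196.5²/103 = 1757.64
  stratum Q4: (520/2300)²·(1 − 104/520)·8906.4²/104 = 31189.8
  stratum Q5: (510/2300)²·(1 − 35/510)·6783.5²/35 = 60207.1
V_st = 98818.2
V_srs = (1 − 339/2300)·41966387.0/339 = 105548
deff = V_st / V_srs = 98818.2/105548 = 0.9362

deff ≈ 0.936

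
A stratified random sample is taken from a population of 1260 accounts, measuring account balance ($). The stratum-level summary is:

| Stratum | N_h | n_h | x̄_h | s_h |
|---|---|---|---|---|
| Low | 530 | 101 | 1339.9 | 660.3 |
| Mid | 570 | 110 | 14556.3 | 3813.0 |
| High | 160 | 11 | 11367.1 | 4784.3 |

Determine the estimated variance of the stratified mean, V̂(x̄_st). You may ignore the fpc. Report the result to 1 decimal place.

V̂(x̄_st) = Σ W_h² s_h²/n_h, with W_h = N_h/N and N = 1260:
  stratum Low: (530/1260)²·660.3²/101 = 763.786
  stratum Mid: (570/1260)²·3813.0²/110 = 27048.9
  stratum High: (160/1260)²·4784.3²/11 = 33553.9
V̂(x̄_st) = 61366.6

V̂(x̄_st) ≈ 61366.6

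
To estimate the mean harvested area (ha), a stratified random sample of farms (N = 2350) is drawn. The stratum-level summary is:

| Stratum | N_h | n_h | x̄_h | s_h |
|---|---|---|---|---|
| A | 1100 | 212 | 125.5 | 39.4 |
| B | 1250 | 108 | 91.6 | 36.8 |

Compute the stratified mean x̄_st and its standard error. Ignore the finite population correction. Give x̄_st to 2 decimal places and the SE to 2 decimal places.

x̄_st ≈ 107.47, SE ≈ 2.27

x̄_st = Σ W_h x̄_h = (1100·125.5 + 1250·91.6)/2350 = 107.46809
V̂(x̄_st) = Σ W_h² s_h²/n_h, with W_h = N_h/N and N = 2350:
  stratum A: (1100/2350)²·39.4²/212 = 1.60438
  stratum B: (1250/2350)²·36.8²/108 = 3.54778
V̂(x̄_st) = 5.15215
SE(x̄_st) = √5.15215 = 2.26984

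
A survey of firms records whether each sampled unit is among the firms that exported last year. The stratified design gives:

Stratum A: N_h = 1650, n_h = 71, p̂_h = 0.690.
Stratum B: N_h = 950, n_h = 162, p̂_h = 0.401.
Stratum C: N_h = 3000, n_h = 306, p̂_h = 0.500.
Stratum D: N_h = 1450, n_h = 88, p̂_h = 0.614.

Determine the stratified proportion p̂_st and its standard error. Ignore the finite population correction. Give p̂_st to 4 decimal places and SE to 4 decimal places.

p̂_st ≈ 0.5546, SE ≈ 0.0214

N = 7050; stratum weights W_h = N_h/N.
p̂_st = Σ W_h p̂_h = (1650·0.690 + 950·0.401 + 3000·0.500 + 1450·0.614)/7050 = 0.55457
V̂(p̂_st) = Σ W_h² p̂_h(1−p̂_h)/(n_h−1):
  stratum A: (1650/7050)²·0.690·0.310/70 = 0.00016738
  stratum B: (950/7050)²·0.401·0.599/161 = 2.70903e-05
  stratum C: (3000/7050)²·0.500·0.500/305 = 0.000148424
  stratum D: (1450/7050)²·0.614·0.386/87 = 0.000115238
V̂(p̂_st) = 0.000458132; SE = √V̂ = 0.021404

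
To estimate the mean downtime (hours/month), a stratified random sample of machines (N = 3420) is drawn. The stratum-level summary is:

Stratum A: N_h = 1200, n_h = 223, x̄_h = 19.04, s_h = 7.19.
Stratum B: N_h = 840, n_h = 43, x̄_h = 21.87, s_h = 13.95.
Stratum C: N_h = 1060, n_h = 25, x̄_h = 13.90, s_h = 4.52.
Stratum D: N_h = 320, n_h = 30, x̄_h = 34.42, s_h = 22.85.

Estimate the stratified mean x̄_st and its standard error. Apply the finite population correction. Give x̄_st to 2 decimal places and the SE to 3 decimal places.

x̄_st = Σ W_h x̄_h = (1200·19.04 + 840·21.87 + 1060·13.90 + 320·34.42)/3420 = 19.58105
V̂(x̄_st) = Σ W_h² (1 − n_h/N_h) s_h²/n_h, with W_h = N_h/N and N = 3420:
  stratum A: (1200/3420)²·(1 − 223/1200)·7.19²/223 = 0.0232368
  stratum B: (840/3420)²·(1 − 43/840)·13.95²/43 = 0.259039
  stratum C: (1060/3420)²·(1 − 25/1060)·4.52²/25 = 0.0766533
  stratum D: (320/3420)²·(1 − 30/320)·22.85²/30 = 0.138085
V̂(x̄_st) = 0.497014
SE(x̄_st) = √0.497014 = 0.704992

x̄_st ≈ 19.58, SE ≈ 0.705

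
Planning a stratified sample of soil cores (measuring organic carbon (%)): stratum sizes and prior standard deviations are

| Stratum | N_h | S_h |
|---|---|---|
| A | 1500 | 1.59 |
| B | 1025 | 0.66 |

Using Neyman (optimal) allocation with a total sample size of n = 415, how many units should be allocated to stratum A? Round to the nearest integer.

Neyman allocation: n_h = n · N_h S_h / Σ N_i S_i, with n = 415.
  stratum A: N_h·S_h = 1500·1.59 = 2385.00
  stratum B: N_h·S_h = 1025·0.66 = 676.50
Σ N_h S_h = 3061.50
n for stratum A = 415·2385.00/3061.50 = 323.297 → 323

323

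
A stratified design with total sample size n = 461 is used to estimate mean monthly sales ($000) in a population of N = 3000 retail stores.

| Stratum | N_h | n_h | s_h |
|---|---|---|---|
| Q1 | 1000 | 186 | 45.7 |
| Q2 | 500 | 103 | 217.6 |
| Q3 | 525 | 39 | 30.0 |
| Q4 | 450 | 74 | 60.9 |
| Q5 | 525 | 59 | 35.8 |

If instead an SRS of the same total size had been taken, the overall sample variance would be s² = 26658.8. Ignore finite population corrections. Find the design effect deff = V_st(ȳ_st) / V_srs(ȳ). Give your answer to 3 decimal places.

V̂(ȳ_st) = Σ W_h² s_h²/n_h, with W_h = N_h/N and N = 3000:
  stratum Q1: (1000/3000)²·45.7²/186 = 1.2476
  stratum Q2: (500/3000)²·217.6²/103 = 12.7696
  stratum Q3: (525/3000)²·30.0²/39 = 0.706731
  stratum Q4: (450/3000)²·60.9²/74 = 1.12768
  stratum Q5: (525/3000)²·35.8²/59 = 0.665258
V_st = 16.5169
V_srs = s²/n = 26658.8/461 = 57.8282
deff = V_st / V_srs = 16.5169/57.8282 = 0.2856

deff ≈ 0.286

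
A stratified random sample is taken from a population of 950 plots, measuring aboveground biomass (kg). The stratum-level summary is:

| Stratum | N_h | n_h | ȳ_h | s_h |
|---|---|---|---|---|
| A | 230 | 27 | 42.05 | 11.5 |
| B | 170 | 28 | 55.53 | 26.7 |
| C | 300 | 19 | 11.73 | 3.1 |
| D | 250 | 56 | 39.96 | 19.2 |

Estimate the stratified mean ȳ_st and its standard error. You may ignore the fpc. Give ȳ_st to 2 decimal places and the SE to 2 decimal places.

ȳ_st ≈ 34.34, SE ≈ 1.27

ȳ_st = Σ W_h ȳ_h = (230·42.05 + 170·55.53 + 300·11.73 + 250·39.96)/950 = 34.33747
V̂(ȳ_st) = Σ W_h² s_h²/n_h, with W_h = N_h/N and N = 950:
  stratum A: (230/950)²·11.5²/27 = 0.287105
  stratum B: (170/950)²·26.7²/28 = 0.815296
  stratum C: (300/950)²·3.1²/19 = 0.0504388
  stratum D: (250/950)²·19.2²/56 = 0.455877
V̂(ȳ_st) = 1.60872
SE(ȳ_st) = √1.60872 = 1.26835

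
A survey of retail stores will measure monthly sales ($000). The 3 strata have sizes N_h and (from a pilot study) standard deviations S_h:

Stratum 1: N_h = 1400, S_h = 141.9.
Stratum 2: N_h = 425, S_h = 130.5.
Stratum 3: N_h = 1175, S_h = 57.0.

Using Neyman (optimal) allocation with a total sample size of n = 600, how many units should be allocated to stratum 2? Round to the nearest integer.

104

Neyman allocation: n_h = n · N_h S_h / Σ N_i S_i, with n = 600.
  stratum 1: N_h·S_h = 1400·141.9 = 198660.00
  stratum 2: N_h·S_h = 425·130.5 = 55462.50
  stratum 3: N_h·S_h = 1175·57.0 = 66975.00
Σ N_h S_h = 321097.50
n for stratum 2 = 600·55462.50/321097.50 = 103.637 → 104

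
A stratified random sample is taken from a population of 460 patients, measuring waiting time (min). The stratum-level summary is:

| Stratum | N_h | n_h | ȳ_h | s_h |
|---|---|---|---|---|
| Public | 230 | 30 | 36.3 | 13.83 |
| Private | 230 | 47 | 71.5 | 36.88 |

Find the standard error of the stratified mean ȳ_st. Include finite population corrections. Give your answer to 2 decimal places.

V̂(ȳ_st) = Σ W_h² (1 − n_h/N_h) s_h²/n_h, with W_h = N_h/N and N = 460:
  stratum Public: (230/460)²·(1 − 30/230)·13.83²/30 = 1.38601
  stratum Private: (230/460)²·(1 − 47/230)·36.88²/47 = 5.75635
V̂(ȳ_st) = 7.14236
SE(ȳ_st) = √7.14236 = 2.67252

SE(ȳ_st) ≈ 2.67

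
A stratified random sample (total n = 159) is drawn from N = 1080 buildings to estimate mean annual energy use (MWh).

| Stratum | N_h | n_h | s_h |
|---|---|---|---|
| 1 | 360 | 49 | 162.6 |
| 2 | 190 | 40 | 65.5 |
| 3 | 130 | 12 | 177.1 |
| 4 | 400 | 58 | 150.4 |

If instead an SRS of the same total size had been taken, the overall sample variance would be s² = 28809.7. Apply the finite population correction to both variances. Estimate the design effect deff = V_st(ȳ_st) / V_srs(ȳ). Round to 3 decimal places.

deff ≈ 0.871

V̂(ȳ_st) = Σ W_h² (1 − n_h/N_h) s_h²/n_h, with W_h = N_h/N and N = 1080:
  stratum 1: (360/1080)²·(1 − 49/360)·162.6²/49 = 51.7917
  stratum 2: (190/1080)²·(1 − 40/190)·65.5²/40 = 2.62072
  stratum 3: (130/1080)²·(1 − 12/130)·177.1²/12 = 34.3743
  stratum 4: (400/1080)²·(1 − 58/400)·150.4²/58 = 45.7411
V_st = 134.528
V_srs = (1 − 159/1080)·28809.7/159 = 154.517
deff = V_st / V_srs = 134.528/154.517 = 0.8706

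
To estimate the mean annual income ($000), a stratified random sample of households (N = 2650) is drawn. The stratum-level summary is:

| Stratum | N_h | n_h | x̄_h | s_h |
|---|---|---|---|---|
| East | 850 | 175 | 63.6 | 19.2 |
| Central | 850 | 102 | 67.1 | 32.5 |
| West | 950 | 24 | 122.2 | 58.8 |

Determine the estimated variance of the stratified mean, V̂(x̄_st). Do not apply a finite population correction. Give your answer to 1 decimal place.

V̂(x̄_st) = Σ W_h² s_h²/n_h, with W_h = N_h/N and N = 2650:
  stratum East: (850/2650)²·19.2²/175 = 0.216726
  stratum Central: (850/2650)²·32.5²/102 = 1.0654
  stratum West: (950/2650)²·58.8²/24 = 18.5139
V̂(x̄_st) = 19.7961

V̂(x̄_st) ≈ 19.8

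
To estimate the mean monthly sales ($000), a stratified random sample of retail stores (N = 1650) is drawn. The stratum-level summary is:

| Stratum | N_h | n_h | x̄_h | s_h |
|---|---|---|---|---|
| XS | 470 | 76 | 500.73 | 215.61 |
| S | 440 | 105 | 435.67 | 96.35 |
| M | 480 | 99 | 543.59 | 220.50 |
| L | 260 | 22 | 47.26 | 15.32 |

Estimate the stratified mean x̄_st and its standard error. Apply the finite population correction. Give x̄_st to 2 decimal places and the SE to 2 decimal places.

x̄_st = Σ W_h x̄_h = (470·500.73 + 440·435.67 + 480·543.59 + 260·47.26)/1650 = 424.39315
V̂(x̄_st) = Σ W_h² (1 − n_h/N_h) s_h²/n_h, with W_h = N_h/N and N = 1650:
  stratum XS: (470/1650)²·(1 − 76/470)·215.61²/76 = 41.6055
  stratum S: (440/1650)²·(1 − 105/440)·96.35²/105 = 4.78678
  stratum M: (480/1650)²·(1 − 99/480)·220.50²/99 = 32.9898
  stratum L: (260/1650)²·(1 − 22/260)·15.32²/22 = 0.242481
V̂(x̄_st) = 79.6246
SE(x̄_st) = √79.6246 = 8.92326

x̄_st ≈ 424.39, SE ≈ 8.92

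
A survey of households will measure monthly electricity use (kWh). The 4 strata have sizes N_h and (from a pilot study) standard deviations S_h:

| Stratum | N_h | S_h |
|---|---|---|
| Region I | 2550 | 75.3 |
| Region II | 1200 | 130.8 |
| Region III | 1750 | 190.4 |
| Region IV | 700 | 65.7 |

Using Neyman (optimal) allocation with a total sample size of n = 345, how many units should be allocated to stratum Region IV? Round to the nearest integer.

22

Neyman allocation: n_h = n · N_h S_h / Σ N_i S_i, with n = 345.
  stratum Region I: N_h·S_h = 2550·75.3 = 192015.00
  stratum Region II: N_h·S_h = 1200·130.8 = 156960.00
  stratum Region III: N_h·S_h = 1750·190.4 = 333200.00
  stratum Region IV: N_h·S_h = 700·65.7 = 45990.00
Σ N_h S_h = 728165.00
n for stratum Region IV = 345·45990.00/728165.00 = 21.790 → 22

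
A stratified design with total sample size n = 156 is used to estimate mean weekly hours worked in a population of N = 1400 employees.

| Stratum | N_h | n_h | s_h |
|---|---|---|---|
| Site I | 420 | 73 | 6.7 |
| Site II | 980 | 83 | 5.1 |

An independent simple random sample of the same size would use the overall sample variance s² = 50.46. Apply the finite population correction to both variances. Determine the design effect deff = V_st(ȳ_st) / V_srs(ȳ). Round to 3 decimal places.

deff ≈ 0.648

V̂(ȳ_st) = Σ W_h² (1 − n_h/N_h) s_h²/n_h, with W_h = N_h/N and N = 1400:
  stratum Site I: (420/1400)²·(1 − 73/420)·6.7²/73 = 0.0457245
  stratum Site II: (980/1400)²·(1 − 83/980)·5.1²/83 = 0.140548
V_st = 0.186273
V_srs = (1 − 156/1400)·50.46/156 = 0.287419
deff = V_st / V_srs = 0.186273/0.287419 = 0.6481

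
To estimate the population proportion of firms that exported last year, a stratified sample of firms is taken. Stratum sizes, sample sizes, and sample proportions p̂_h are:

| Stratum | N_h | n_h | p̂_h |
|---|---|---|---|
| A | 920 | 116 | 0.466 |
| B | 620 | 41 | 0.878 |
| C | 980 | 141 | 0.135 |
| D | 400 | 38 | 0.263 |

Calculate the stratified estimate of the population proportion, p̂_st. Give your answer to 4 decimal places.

N = 2920; stratum weights W_h = N_h/N.
p̂_st = Σ W_h p̂_h = (920·0.466 + 620·0.878 + 980·0.135 + 400·0.263)/2920 = 0.41458

p̂_st ≈ 0.4146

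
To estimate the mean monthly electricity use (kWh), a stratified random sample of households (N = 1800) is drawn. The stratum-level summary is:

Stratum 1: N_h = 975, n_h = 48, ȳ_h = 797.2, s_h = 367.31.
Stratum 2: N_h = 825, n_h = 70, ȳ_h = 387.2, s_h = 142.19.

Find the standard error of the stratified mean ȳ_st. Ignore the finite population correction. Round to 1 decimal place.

V̂(ȳ_st) = Σ W_h² s_h²/n_h, with W_h = N_h/N and N = 1800:
  stratum 1: (975/1800)²·367.31²/48 = 824.686
  stratum 2: (825/1800)²·142.19²/70 = 60.674
V̂(ȳ_st) = 885.36
SE(ȳ_st) = √885.36 = 29.755

SE(ȳ_st) ≈ 29.8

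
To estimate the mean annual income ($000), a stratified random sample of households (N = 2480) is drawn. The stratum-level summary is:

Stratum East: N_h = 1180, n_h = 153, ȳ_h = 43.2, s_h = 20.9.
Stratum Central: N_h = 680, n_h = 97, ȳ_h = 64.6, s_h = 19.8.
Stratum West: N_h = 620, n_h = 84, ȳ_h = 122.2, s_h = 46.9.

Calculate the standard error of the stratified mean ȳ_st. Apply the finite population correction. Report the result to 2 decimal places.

V̂(ȳ_st) = Σ W_h² (1 − n_h/N_h) s_h²/n_h, with W_h = N_h/N and N = 2480:
  stratum East: (1180/2480)²·(1 − 153/1180)·20.9²/153 = 0.562536
  stratum Central: (680/2480)²·(1 − 97/680)·19.8²/97 = 0.260515
  stratum West: (620/2480)²·(1 − 84/620)·46.9²/84 = 1.41488
V̂(ȳ_st) = 2.23793
SE(ȳ_st) = √2.23793 = 1.49597

SE(ȳ_st) ≈ 1.50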